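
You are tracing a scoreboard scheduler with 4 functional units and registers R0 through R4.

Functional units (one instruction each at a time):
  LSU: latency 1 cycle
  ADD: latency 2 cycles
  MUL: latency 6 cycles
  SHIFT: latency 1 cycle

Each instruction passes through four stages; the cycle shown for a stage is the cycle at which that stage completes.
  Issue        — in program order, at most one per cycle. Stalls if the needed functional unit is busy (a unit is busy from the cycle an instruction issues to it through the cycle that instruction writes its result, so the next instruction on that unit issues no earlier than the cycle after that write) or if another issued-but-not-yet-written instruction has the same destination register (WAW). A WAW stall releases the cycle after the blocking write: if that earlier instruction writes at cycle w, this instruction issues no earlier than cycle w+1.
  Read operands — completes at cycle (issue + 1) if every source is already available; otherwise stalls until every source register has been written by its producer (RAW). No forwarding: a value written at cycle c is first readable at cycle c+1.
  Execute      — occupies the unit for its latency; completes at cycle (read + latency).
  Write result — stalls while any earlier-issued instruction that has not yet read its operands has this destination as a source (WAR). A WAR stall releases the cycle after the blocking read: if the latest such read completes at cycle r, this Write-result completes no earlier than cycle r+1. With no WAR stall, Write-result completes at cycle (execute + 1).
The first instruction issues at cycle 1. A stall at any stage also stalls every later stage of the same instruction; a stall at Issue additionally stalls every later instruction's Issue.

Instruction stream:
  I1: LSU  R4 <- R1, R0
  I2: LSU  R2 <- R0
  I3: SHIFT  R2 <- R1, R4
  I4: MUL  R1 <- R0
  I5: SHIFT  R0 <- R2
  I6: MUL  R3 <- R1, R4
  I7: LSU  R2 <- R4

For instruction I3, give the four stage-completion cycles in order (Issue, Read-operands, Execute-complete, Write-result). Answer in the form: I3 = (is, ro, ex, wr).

I1 -> (1, 2, 3, 4)
I2 -> (5, 6, 7, 8)  // struct: LSU busy until I1 writes@4
I3 -> (9, 10, 11, 12)  // WAW R2: wait I2 write@8
I4 -> (10, 11, 17, 18)
I5 -> (13, 14, 15, 16)  // struct: SHIFT busy until I3 writes@12
I6 -> (19, 20, 26, 27)  // struct: MUL busy until I4 writes@18
I7 -> (20, 21, 22, 23)

I3 = (9, 10, 11, 12)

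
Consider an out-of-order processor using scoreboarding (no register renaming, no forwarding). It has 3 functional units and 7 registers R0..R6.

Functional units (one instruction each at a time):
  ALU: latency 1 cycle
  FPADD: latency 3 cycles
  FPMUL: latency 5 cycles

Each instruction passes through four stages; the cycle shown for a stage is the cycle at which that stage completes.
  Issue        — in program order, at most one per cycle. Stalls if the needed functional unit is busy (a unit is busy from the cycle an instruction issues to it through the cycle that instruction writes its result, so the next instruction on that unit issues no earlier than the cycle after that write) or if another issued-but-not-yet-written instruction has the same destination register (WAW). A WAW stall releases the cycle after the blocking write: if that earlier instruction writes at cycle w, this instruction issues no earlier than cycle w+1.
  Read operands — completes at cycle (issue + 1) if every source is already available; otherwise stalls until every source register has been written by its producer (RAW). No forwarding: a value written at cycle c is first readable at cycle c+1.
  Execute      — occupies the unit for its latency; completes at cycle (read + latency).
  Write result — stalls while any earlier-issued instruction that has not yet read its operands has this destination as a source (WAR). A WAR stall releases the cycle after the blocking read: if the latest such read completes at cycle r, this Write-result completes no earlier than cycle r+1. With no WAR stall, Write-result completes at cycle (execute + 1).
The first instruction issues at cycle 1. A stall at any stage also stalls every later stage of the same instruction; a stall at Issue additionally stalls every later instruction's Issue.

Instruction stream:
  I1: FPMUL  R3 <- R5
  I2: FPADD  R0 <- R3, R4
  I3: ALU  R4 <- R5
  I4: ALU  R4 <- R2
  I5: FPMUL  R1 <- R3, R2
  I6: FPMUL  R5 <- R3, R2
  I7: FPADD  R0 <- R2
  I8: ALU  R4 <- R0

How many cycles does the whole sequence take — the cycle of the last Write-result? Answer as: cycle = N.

cycle = 29

cycle 1: I1 issues→FPMUL
cycle 2: I1 reads, I2 issues→FPADD
cycle 3: I3 issues→ALU
cycle 4: I3 reads
cycle 5: I3 exec-done
cycle 7: I1 exec-done
cycle 8: I1 writes R3
cycle 9: I2 reads
cycle 10: I3 writes R4
cycle 11: I4 issues→ALU
cycle 12: I2 exec-done, I4 reads, I5 issues→FPMUL
cycle 13: I2 writes R0, I4 exec-done, I5 reads
cycle 14: I4 writes R4
cycle 18: I5 exec-done
cycle 19: I5 writes R1
cycle 20: I6 issues→FPMUL
cycle 21: I6 reads, I7 issues→FPADD
cycle 22: I7 reads, I8 issues→ALU
cycle 25: I7 exec-done
cycle 26: I6 exec-done, I7 writes R0
cycle 27: I6 writes R5, I8 reads
cycle 28: I8 exec-done
cycle 29: I8 writes R4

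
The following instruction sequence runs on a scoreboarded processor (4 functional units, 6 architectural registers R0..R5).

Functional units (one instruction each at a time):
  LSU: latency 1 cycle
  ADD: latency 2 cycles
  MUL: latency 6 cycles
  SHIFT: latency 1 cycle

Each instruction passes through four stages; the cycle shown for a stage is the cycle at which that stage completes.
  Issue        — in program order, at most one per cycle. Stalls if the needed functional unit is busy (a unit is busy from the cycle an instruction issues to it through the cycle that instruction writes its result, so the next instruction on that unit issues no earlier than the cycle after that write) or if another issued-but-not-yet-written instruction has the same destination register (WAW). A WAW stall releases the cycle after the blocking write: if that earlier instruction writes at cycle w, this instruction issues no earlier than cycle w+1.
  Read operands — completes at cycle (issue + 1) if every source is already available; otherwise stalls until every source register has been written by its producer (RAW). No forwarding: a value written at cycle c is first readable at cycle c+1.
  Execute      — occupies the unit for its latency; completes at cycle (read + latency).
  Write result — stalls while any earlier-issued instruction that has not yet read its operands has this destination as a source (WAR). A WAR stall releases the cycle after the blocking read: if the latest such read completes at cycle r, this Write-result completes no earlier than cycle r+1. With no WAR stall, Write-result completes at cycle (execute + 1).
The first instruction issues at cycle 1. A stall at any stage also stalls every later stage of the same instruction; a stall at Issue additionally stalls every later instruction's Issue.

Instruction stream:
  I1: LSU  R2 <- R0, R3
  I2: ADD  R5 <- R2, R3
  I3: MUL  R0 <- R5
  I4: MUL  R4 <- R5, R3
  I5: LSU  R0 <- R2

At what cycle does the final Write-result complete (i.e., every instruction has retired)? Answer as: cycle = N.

  I1 | 1 | 2 | 3 | 4
  I2 | 2 | 5 | 7 | 8   RAW R2: wait I1 write@4
  I3 | 3 | 9 | 15 | 16   RAW R5: wait I2 write@8
  I4 | 17 | 18 | 24 | 25   struct: MUL busy until I3 writes@16
  I5 | 18 | 19 | 20 | 21

cycle = 25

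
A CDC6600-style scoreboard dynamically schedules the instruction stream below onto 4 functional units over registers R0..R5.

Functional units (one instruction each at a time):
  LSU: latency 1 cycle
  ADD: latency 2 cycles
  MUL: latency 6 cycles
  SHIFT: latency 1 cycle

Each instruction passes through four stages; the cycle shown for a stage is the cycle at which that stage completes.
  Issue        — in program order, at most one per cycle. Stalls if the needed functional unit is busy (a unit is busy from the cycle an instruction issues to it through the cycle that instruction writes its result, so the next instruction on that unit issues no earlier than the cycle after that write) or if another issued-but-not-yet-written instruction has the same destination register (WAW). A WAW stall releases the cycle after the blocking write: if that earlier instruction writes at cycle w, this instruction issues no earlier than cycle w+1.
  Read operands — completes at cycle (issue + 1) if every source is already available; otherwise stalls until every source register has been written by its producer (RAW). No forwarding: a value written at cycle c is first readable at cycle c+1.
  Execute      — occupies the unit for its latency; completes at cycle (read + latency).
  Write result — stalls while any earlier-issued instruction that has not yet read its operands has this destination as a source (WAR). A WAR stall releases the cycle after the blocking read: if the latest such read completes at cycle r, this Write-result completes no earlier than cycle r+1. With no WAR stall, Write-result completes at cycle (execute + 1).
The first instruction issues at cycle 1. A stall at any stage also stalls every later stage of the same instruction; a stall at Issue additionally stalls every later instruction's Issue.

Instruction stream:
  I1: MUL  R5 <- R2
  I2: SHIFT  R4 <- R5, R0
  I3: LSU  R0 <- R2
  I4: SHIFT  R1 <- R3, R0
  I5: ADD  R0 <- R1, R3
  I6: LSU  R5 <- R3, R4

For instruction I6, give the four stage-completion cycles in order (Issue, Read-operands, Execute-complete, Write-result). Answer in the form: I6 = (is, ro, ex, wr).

I1: IS=1 RO=2 EX=8 WR=9
I2: IS=2 RO=10 EX=11 WR=12  [RAW R5: wait I1 write@9]
I3: IS=3 RO=4 EX=5 WR=11  [WAR R0: wait I2 read@10]
I4: IS=13 RO=14 EX=15 WR=16  [struct: SHIFT busy until I2 writes@12]
I5: IS=14 RO=17 EX=19 WR=20  [RAW R1: wait I4 write@16]
I6: IS=15 RO=16 EX=17 WR=18

I6 = (15, 16, 17, 18)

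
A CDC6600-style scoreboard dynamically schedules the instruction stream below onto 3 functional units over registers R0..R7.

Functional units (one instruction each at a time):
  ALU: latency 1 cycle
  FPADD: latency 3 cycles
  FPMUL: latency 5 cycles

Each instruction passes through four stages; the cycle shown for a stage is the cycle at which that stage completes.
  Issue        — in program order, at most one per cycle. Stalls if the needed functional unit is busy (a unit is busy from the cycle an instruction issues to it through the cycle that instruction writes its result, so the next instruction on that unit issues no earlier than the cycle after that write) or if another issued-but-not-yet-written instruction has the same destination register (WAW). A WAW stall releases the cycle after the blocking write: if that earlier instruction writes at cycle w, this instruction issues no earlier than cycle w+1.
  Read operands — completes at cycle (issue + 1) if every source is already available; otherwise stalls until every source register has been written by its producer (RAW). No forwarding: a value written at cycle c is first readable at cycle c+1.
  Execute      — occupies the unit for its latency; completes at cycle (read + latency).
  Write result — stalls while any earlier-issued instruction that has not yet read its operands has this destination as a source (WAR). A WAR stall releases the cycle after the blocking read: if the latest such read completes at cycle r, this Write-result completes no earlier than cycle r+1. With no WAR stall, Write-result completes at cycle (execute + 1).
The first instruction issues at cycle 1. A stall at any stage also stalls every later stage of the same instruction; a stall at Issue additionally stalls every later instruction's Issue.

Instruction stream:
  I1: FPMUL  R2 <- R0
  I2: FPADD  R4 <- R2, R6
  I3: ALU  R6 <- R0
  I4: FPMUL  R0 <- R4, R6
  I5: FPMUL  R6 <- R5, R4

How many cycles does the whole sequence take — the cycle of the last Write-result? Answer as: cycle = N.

cycle = 28

t=1  I1→FPMUL
t=2  I1 RO, I2→FPADD
t=3  I3→ALU
t=4  I3 RO
t=5  I3 EX
t=7  I1 EX
t=8  I1 WR R2
t=9  I2 RO, I4→FPMUL
t=10  I3 WR R6
t=12  I2 EX
t=13  I2 WR R4
t=14  I4 RO
t=19  I4 EX
t=20  I4 WR R0
t=21  I5→FPMUL
t=22  I5 RO
t=27  I5 EX
t=28  I5 WR R6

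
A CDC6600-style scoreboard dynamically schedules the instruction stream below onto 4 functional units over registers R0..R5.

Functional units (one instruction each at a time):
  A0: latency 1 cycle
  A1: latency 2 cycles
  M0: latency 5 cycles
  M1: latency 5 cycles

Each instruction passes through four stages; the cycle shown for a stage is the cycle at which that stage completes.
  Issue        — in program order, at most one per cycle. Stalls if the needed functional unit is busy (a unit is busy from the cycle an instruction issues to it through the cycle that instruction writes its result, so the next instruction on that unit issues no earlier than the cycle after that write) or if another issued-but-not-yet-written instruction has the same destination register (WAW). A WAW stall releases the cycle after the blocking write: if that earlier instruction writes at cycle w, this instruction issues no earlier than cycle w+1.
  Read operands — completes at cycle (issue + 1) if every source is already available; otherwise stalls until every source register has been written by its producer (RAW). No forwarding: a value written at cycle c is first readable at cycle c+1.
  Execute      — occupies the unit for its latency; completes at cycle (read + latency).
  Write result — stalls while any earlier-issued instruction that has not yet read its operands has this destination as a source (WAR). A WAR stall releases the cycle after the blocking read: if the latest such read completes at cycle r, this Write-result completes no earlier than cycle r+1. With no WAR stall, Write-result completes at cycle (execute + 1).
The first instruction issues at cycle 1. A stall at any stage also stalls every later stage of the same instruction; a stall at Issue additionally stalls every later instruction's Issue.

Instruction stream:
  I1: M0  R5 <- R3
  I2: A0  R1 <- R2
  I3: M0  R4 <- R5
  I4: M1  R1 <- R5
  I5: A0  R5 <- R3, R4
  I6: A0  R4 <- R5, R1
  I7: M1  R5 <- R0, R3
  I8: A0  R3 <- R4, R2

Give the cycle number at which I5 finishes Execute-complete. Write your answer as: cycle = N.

cycle = 18

cycle 1: issue I1 (M0)
cycle 2: I1 read-ops; issue I2 (A0)
cycle 3: I2 read-ops
cycle 4: I2 finished on A0
cycle 5: I2→R1
cycle 7: I1 finished on M0
cycle 8: I1→R5
cycle 9: issue I3 (M0)
cycle 10: I3 read-ops; issue I4 (M1)
cycle 11: I4 read-ops; issue I5 (A0)
cycle 15: I3 finished on M0
cycle 16: I3→R4; I4 finished on M1
cycle 17: I4→R1; I5 read-ops
cycle 18: I5 finished on A0
cycle 19: I5→R5
cycle 20: issue I6 (A0)
cycle 21: I6 read-ops; issue I7 (M1)
cycle 22: I6 finished on A0; I7 read-ops
cycle 23: I6→R4
cycle 24: issue I8 (A0)
cycle 25: I8 read-ops
cycle 26: I8 finished on A0
cycle 27: I7 finished on M1; I8→R3
cycle 28: I7→R5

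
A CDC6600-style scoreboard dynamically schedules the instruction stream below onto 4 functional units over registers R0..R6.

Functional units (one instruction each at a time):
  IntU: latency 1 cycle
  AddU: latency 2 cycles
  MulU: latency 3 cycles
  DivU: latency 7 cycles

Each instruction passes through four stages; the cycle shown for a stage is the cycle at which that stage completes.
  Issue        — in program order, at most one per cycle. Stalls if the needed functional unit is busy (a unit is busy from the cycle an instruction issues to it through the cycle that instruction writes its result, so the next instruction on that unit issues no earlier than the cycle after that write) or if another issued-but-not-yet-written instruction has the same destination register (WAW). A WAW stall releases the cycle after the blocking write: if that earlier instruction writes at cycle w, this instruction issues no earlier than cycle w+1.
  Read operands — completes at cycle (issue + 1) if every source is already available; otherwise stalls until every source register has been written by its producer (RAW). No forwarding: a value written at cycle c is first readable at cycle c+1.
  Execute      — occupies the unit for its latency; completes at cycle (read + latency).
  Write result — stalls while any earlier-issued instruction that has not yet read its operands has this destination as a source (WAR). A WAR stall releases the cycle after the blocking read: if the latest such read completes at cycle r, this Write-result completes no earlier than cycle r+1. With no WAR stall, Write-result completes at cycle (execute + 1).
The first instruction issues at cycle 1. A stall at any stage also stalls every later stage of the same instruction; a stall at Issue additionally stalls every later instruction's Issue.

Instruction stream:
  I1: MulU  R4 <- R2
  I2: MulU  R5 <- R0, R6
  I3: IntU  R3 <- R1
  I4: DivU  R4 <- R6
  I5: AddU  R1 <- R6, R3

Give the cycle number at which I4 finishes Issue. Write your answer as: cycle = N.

I1 -> (1, 2, 5, 6)
I2 -> (7, 8, 11, 12)  // struct: MulU busy until I1 writes@6
I3 -> (8, 9, 10, 11)
I4 -> (9, 10, 17, 18)
I5 -> (10, 12, 14, 15)  // RAW R3: wait I3 write@11

cycle = 9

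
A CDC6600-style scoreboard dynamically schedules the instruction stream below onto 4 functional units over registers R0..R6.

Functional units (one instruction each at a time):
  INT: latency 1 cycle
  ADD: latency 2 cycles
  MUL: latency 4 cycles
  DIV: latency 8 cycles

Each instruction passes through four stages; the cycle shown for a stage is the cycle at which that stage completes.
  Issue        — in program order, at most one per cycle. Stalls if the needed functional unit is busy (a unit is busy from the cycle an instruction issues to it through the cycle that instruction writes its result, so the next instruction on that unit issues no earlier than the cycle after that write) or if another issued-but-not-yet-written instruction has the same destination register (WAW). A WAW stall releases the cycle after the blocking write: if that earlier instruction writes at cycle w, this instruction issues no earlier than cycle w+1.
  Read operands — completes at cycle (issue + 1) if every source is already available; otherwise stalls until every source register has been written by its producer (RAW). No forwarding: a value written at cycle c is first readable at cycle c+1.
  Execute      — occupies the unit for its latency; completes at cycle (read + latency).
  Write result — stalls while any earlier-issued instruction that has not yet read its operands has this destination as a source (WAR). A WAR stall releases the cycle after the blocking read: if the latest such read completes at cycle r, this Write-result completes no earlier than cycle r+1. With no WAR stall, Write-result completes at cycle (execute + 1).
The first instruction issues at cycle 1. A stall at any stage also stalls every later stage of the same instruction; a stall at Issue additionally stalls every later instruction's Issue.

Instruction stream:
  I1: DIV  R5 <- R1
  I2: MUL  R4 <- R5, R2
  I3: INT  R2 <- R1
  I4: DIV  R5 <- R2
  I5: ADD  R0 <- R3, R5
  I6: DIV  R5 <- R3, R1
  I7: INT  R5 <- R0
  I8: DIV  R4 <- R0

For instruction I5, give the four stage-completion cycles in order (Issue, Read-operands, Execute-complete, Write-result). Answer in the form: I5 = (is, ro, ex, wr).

I5 = (13, 24, 26, 27)

cycle 1: I1 dispatched to DIV
cycle 2: I1 operands ready; I2 dispatched to MUL
cycle 3: I3 dispatched to INT
cycle 4: I3 operands ready
cycle 5: I3 complete
cycle 10: I1 complete
cycle 11: R5←I1
cycle 12: I2 operands ready; I4 dispatched to DIV
cycle 13: R2←I3; I5 dispatched to ADD
cycle 14: I4 operands ready
cycle 16: I2 complete
cycle 17: R4←I2
cycle 22: I4 complete
cycle 23: R5←I4
cycle 24: I5 operands ready; I6 dispatched to DIV
cycle 25: I6 operands ready
cycle 26: I5 complete
cycle 27: R0←I5
cycle 33: I6 complete
cycle 34: R5←I6
cycle 35: I7 dispatched to INT
cycle 36: I7 operands ready; I8 dispatched to DIV
cycle 37: I7 complete; I8 operands ready
cycle 38: R5←I7
cycle 45: I8 complete
cycle 46: R4←I8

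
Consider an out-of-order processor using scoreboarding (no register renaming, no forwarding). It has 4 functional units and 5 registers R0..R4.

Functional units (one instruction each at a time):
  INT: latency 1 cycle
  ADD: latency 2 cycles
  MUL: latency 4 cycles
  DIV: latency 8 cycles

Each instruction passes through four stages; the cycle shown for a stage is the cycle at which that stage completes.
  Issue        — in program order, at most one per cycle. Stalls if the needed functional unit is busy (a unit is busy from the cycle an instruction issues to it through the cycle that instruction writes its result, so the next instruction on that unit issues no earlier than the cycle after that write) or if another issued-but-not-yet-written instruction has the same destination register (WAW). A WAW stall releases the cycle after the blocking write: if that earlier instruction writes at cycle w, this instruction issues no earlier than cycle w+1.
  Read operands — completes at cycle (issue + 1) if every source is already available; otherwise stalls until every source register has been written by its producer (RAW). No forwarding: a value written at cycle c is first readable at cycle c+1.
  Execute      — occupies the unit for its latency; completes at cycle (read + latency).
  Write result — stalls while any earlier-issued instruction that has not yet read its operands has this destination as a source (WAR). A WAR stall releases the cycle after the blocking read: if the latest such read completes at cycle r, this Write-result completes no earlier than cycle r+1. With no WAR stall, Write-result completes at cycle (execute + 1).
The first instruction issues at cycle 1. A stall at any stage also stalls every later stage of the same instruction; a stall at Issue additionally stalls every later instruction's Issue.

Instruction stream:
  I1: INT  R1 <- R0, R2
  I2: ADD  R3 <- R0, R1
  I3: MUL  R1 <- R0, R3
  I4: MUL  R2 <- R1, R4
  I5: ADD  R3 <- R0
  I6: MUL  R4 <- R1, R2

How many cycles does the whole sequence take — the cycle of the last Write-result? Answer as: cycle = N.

cycle = 28

t=1  I1→INT
t=2  I1 RO | I2→ADD
t=3  I1 EX
t=4  I1 WR R1
t=5  I2 RO | I3→MUL
t=7  I2 EX
t=8  I2 WR R3
t=9  I3 RO
t=13  I3 EX
t=14  I3 WR R1
t=15  I4→MUL
t=16  I4 RO | I5→ADD
t=17  I5 RO
t=19  I5 EX
t=20  I4 EX | I5 WR R3
t=21  I4 WR R2
t=22  I6→MUL
t=23  I6 RO
t=27  I6 EX
t=28  I6 WR R4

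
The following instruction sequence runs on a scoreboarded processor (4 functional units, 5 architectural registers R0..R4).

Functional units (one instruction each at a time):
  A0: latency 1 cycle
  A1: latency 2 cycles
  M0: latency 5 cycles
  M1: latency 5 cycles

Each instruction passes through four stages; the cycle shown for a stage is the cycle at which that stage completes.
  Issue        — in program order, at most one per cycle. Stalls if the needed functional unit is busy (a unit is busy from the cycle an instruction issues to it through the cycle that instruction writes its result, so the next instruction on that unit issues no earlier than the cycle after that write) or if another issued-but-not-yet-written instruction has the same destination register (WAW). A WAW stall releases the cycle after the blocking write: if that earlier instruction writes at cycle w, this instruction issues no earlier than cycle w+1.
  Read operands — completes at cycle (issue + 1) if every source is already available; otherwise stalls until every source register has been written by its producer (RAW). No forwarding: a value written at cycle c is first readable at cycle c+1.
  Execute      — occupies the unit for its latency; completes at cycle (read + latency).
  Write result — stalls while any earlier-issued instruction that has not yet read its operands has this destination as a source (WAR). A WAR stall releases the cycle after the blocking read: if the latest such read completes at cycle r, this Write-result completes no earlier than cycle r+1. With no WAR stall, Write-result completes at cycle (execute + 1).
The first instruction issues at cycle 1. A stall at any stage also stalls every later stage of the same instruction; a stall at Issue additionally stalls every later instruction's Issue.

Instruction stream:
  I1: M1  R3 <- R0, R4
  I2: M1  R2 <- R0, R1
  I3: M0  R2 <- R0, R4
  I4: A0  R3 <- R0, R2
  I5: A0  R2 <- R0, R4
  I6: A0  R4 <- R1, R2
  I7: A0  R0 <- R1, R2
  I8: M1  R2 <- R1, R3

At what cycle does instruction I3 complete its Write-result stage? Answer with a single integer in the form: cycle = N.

I1  is:1  ro:2  ex:7  wr:8
I2  is:9  ro:10  ex:15  wr:16  — struct: M1 busy until I1 writes@8
I3  is:17  ro:18  ex:23  wr:24  — WAW R2: wait I2 write@16
I4  is:18  ro:25  ex:26  wr:27  — RAW R2: wait I3 write@24
I5  is:28  ro:29  ex:30  wr:31  — struct: A0 busy until I4 writes@27
I6  is:32  ro:33  ex:34  wr:35  — struct: A0 busy until I5 writes@31
I7  is:36  ro:37  ex:38  wr:39  — struct: A0 busy until I6 writes@35
I8  is:37  ro:38  ex:43  wr:44

cycle = 24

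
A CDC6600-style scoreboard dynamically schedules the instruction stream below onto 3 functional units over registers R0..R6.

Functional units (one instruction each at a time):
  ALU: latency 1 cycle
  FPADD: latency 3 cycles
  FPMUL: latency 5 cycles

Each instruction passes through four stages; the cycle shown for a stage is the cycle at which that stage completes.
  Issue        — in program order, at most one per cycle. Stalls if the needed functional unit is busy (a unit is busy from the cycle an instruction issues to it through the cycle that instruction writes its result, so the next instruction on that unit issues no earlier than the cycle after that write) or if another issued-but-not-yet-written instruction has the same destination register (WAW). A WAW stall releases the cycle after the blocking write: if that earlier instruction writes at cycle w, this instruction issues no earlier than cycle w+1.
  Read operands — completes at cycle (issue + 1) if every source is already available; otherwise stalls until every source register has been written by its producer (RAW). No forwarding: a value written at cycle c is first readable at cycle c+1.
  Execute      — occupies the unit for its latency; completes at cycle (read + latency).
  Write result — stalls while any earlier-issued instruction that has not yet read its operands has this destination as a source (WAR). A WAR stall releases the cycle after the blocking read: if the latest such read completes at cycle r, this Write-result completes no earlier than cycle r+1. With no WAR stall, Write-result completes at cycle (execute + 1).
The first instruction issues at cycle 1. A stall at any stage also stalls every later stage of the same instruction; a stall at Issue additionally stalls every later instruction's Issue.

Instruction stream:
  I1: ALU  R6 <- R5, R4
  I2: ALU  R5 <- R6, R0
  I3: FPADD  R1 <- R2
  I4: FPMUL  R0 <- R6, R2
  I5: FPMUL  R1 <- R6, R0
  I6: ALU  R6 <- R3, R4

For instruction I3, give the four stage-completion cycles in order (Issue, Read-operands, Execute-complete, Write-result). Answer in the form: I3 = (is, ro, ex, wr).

[1] I1 issues→ALU
[2] I1 reads
[3] I1 exec-done
[4] I1 writes R6
[5] I2 issues→ALU
[6] I2 reads, I3 issues→FPADD
[7] I2 exec-done, I3 reads, I4 issues→FPMUL
[8] I2 writes R5, I4 reads
[10] I3 exec-done
[11] I3 writes R1
[13] I4 exec-done
[14] I4 writes R0
[15] I5 issues→FPMUL
[16] I5 reads, I6 issues→ALU
[17] I6 reads
[18] I6 exec-done
[19] I6 writes R6
[21] I5 exec-done
[22] I5 writes R1

I3 = (6, 7, 10, 11)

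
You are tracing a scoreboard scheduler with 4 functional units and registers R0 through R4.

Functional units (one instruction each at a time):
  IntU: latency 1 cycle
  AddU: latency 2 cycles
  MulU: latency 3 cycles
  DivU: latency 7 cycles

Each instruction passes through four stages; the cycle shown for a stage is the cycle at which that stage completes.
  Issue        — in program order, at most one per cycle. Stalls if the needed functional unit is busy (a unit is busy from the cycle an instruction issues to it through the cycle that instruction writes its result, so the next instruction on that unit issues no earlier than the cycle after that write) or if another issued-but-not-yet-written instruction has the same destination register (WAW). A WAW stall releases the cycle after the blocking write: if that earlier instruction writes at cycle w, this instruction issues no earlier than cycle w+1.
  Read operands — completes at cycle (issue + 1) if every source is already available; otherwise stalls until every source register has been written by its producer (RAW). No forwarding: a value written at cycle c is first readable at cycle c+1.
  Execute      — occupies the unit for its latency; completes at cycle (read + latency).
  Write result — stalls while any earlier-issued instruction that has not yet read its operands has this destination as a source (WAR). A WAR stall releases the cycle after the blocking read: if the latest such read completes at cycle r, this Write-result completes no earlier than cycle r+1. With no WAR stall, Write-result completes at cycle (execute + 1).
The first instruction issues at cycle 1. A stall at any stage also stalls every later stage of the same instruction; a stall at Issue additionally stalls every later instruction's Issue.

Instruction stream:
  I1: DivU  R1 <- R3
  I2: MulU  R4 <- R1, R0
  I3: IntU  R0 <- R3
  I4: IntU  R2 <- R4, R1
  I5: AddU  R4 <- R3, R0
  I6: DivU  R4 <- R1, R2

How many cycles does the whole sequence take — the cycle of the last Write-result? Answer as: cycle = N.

cycle 1: I1→DivU
cycle 2: I1 RO | I2→MulU
cycle 3: I3→IntU
cycle 4: I3 RO
cycle 5: I3 EX
cycle 9: I1 EX
cycle 10: I1 WR R1
cycle 11: I2 RO
cycle 12: I3 WR R0
cycle 13: I4→IntU
cycle 14: I2 EX
cycle 15: I2 WR R4
cycle 16: I4 RO | I5→AddU
cycle 17: I4 EX | I5 RO
cycle 18: I4 WR R2
cycle 19: I5 EX
cycle 20: I5 WR R4
cycle 21: I6→DivU
cycle 22: I6 RO
cycle 29: I6 EX
cycle 30: I6 WR R4

cycle = 30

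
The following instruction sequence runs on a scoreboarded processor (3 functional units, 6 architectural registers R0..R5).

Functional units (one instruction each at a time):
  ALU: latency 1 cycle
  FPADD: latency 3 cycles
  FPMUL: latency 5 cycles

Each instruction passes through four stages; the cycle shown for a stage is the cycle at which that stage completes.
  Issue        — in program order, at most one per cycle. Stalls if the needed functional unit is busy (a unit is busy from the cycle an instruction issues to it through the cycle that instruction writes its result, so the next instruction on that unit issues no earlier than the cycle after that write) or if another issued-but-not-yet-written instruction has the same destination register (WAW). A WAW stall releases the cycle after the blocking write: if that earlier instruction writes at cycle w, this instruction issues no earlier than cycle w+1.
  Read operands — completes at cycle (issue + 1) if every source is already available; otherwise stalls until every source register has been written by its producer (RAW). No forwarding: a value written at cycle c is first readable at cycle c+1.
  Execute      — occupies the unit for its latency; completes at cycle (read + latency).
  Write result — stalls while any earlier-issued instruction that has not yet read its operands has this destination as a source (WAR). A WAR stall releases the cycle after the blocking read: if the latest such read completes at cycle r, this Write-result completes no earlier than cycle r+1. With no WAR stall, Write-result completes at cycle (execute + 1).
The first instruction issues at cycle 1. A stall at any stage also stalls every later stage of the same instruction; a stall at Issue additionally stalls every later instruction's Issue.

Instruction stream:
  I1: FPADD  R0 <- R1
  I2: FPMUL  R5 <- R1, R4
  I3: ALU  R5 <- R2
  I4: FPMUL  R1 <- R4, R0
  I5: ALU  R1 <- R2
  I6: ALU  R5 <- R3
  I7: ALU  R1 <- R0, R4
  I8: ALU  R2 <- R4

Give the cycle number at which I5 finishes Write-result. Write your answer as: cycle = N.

c1: I1 issues→FPADD
c2: I1 reads | I2 issues→FPMUL
c3: I2 reads
c5: I1 exec-done
c6: I1 writes R0
c8: I2 exec-done
c9: I2 writes R5
c10: I3 issues→ALU
c11: I3 reads | I4 issues→FPMUL
c12: I3 exec-done | I4 reads
c13: I3 writes R5
c17: I4 exec-done
c18: I4 writes R1
c19: I5 issues→ALU
c20: I5 reads
c21: I5 exec-done
c22: I5 writes R1
c23: I6 issues→ALU
c24: I6 reads
c25: I6 exec-done
c26: I6 writes R5
c27: I7 issues→ALU
c28: I7 reads
c29: I7 exec-done
c30: I7 writes R1
c31: I8 issues→ALU
c32: I8 reads
c33: I8 exec-done
c34: I8 writes R2

cycle = 22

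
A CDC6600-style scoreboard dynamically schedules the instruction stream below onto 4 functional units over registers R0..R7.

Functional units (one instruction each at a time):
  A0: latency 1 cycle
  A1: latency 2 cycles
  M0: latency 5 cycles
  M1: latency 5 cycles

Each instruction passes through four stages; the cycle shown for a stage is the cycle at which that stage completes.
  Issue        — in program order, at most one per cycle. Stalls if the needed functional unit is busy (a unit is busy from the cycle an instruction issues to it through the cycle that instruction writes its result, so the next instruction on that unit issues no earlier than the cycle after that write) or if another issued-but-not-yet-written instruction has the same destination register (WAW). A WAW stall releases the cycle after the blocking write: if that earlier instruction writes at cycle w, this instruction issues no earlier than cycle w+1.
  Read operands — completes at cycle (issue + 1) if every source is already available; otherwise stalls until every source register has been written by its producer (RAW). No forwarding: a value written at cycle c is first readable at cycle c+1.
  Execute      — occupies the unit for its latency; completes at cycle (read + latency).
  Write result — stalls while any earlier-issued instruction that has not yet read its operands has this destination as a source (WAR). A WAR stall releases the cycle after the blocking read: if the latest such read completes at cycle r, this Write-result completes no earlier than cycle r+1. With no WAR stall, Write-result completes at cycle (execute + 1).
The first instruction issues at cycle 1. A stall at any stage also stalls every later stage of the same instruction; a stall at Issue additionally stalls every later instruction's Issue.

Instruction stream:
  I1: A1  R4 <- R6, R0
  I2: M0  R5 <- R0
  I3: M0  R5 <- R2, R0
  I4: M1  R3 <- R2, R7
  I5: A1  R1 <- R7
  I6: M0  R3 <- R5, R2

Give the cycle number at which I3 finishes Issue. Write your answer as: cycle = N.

cycle = 10

c1: issue I1 (A1)
c2: I1 read-ops · issue I2 (M0)
c3: I2 read-ops
c4: I1 finished on A1
c5: I1→R4
c8: I2 finished on M0
c9: I2→R5
c10: issue I3 (M0)
c11: I3 read-ops · issue I4 (M1)
c12: I4 read-ops · issue I5 (A1)
c13: I5 read-ops
c15: I5 finished on A1
c16: I3 finished on M0 · I5→R1
c17: I3→R5 · I4 finished on M1
c18: I4→R3
c19: issue I6 (M0)
c20: I6 read-ops
c25: I6 finished on M0
c26: I6→R3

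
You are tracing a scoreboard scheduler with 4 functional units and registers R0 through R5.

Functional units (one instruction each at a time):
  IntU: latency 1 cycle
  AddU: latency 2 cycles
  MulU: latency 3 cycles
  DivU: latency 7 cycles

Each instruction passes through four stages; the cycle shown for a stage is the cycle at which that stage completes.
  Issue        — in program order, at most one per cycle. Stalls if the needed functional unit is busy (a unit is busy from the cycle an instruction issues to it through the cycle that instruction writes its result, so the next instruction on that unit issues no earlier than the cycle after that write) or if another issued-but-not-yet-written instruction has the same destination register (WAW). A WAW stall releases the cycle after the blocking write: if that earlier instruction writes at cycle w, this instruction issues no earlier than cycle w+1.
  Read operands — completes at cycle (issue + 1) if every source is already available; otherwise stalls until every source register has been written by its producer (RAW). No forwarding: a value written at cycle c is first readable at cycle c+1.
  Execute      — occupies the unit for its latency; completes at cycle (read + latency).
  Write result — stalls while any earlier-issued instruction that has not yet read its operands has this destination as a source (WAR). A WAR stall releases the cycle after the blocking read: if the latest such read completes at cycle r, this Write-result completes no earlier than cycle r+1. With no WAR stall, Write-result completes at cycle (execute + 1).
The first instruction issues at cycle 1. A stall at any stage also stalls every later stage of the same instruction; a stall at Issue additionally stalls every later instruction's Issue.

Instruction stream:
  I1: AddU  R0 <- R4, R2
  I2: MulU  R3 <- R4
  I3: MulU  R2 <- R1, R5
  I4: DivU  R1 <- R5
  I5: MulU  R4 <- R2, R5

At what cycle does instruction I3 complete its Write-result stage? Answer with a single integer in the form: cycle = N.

cycle 1: I1 dispatched to AddU
cycle 2: I1 operands ready, I2 dispatched to MulU
cycle 3: I2 operands ready
cycle 4: I1 complete
cycle 5: R0←I1
cycle 6: I2 complete
cycle 7: R3←I2
cycle 8: I3 dispatched to MulU
cycle 9: I3 operands ready, I4 dispatched to DivU
cycle 10: I4 operands ready
cycle 12: I3 complete
cycle 13: R2←I3
cycle 14: I5 dispatched to MulU
cycle 15: I5 operands ready
cycle 17: I4 complete
cycle 18: R1←I4, I5 complete
cycle 19: R4←I5

cycle = 13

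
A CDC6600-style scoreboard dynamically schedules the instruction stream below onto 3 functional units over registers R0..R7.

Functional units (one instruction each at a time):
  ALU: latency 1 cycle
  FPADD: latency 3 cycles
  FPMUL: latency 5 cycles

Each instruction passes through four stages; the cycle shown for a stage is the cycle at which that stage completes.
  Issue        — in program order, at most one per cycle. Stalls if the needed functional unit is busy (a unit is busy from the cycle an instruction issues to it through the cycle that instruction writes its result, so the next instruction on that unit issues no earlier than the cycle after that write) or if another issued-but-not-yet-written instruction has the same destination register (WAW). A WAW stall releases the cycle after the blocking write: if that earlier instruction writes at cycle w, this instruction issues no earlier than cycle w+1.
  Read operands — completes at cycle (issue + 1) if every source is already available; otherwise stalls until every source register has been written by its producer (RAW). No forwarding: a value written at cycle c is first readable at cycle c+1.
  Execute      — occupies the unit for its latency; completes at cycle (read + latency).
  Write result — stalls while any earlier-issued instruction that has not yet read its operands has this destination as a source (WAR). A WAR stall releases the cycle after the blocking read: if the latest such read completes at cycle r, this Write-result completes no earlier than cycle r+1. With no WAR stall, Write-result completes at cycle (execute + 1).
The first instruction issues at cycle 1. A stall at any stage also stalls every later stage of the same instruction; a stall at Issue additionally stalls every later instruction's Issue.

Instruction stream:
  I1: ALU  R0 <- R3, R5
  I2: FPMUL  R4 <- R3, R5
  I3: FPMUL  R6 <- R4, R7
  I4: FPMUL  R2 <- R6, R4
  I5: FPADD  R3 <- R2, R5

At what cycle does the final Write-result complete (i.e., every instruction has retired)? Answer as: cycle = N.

cycle = 30

I1 -> (1, 2, 3, 4)
I2 -> (2, 3, 8, 9)
I3 -> (10, 11, 16, 17)  // struct: FPMUL busy until I2 writes@9
I4 -> (18, 19, 24, 25)  // struct: FPMUL busy until I3 writes@17
I5 -> (19, 26, 29, 30)  // RAW R2: wait I4 write@25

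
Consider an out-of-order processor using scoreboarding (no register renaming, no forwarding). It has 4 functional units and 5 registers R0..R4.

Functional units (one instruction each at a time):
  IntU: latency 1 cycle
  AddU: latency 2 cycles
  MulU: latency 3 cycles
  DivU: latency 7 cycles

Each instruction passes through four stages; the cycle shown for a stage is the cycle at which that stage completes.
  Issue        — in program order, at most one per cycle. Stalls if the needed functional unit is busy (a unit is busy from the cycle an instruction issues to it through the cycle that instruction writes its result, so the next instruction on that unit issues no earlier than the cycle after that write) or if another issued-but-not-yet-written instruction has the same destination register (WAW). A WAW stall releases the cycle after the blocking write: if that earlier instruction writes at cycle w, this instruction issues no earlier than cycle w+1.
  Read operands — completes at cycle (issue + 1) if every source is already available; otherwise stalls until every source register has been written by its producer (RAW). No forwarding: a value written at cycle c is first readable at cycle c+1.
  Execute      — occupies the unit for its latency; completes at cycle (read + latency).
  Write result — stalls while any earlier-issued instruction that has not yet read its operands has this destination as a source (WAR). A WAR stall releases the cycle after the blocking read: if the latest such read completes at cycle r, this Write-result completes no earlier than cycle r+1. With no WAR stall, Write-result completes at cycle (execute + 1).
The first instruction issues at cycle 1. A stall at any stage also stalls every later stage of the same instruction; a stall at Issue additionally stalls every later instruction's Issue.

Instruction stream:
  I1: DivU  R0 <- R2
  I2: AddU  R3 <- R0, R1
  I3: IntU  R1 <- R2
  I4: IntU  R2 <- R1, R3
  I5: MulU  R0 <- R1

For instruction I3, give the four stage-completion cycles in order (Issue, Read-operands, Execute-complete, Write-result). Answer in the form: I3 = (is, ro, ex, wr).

1) issue 1, read 2, done 9, write 10
2) issue 2, read 11, done 13, write 14  <RAW R0: wait I1 write@10>
3) issue 3, read 4, done 5, write 12  <WAR R1: wait I2 read@11>
4) issue 13, read 15, done 16, write 17  <struct: IntU busy until I3 writes@12 / RAW R3: wait I2 write@14>
5) issue 14, read 15, done 18, write 19

I3 = (3, 4, 5, 12)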